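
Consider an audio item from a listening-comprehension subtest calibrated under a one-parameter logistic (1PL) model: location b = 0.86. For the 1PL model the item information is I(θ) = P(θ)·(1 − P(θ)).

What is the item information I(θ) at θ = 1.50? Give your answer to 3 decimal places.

0.226

P = 1/(1+e^{-0.6400}) = 0.6548
P(1−P) = 0.6548 × 0.3452 = 0.2261
I = P(1−P) = 0.22605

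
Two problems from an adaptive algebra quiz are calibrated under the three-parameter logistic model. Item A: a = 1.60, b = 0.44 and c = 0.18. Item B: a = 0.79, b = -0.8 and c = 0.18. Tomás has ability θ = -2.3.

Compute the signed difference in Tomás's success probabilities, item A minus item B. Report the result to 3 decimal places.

-0.182

P(θ) = c + (1 − c) · 1 / (1 + exp(−a(θ − b)))
P_A = 0.1901
P_B = 0.3720
P_A − P_B = -0.1819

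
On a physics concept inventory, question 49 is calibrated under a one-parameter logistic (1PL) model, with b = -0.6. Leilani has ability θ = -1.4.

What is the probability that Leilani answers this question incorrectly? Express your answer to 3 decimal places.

0.690

P(θ) = 1 / (1 + exp(−(θ − b)))
Exponent: (-1.4 − (-0.6)) = -0.8000
1/(1 + e^{0.8000}) = 0.3100
P = 0.3100
P(incorrect) = 1 − 0.3100 = 0.6900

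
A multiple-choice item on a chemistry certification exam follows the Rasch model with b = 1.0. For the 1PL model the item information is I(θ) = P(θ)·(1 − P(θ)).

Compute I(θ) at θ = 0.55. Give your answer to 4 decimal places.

0.2378

P = 1/(1+e^{0.4500}) = 0.3894
P(1−P) = 0.3894 × 0.6106 = 0.2378
I = P(1−P) = 0.23776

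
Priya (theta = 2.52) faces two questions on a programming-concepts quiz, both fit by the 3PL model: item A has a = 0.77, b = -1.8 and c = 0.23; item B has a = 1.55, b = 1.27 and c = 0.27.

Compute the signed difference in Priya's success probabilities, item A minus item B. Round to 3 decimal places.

P(theta) = c + (1 − c) · 1 / (1 + exp(−a(theta − b)))
P_A = 0.9733
P_B = 0.9081
P_A − P_B = 0.0652

0.065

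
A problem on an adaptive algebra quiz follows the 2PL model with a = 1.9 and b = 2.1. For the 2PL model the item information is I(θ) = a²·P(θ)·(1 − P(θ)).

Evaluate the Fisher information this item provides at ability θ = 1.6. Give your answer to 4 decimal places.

P = 1/(1+e^{0.9500}) = 0.2789
P(1−P) = 0.2789 × 0.7211 = 0.2011
I = a² × P(1−P) = 1.9² × 0.2011 = 0.72600

0.7260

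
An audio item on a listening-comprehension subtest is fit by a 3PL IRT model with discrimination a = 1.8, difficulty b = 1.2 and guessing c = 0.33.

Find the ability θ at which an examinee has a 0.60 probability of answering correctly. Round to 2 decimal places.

0.98

P(θ) = c + (1 − c) · 1 / (1 + exp(−a(θ − b)))
Remove guessing floor: (0.60 − 0.33)/(1 − 0.33) = 0.4030
logit = ln(0.4030/0.5970) = -0.3930
θ = b + logit/(a) = 1.2 + (-0.3930)/1.8000 = 0.9816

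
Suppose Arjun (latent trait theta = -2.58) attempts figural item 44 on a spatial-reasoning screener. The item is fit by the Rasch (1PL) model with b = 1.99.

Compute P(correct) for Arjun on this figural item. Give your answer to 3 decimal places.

P(theta) = 1 / (1 + exp(−(theta − b)))
Exponent: (-2.58 − 1.99) = -4.5700
1/(1 + e^{4.5700}) = 0.0103
P = 0.0103

0.010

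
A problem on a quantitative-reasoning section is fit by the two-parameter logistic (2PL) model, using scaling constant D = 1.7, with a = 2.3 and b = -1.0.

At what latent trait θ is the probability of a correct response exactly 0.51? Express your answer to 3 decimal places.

P(θ) = 1 / (1 + exp(−D·a(θ − b)))
logit = ln(0.5100/0.4900) = 0.0400
θ = b + logit/(1.7·a) = -1.0 + 0.0400/3.9100 = -0.9898

-0.990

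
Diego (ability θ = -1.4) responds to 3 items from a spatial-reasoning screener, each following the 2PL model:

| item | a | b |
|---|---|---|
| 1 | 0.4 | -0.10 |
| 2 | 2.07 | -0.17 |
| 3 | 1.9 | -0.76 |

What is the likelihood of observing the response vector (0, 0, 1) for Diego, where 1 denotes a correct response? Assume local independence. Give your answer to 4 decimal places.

0.1330

P(θ) = 1 / (1 + exp(−a(θ − b)))
P_1 = 1/(1+e^{0.5200}) = 0.3729
P_2 = 1/(1+e^{2.5461}) = 0.0727
P_3 = 1/(1+e^{1.2160}) = 0.2286
L = (1−P_1) × (1−P_2) × P_3 = 0.6271 × 0.9273 × 0.2286 = 0.13297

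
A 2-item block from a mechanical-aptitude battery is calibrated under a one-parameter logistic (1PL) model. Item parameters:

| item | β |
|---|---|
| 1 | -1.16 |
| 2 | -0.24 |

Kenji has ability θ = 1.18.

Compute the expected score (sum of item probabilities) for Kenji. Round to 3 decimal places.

1.717

P(θ) = 1 / (1 + exp(−(θ − β)))
P_1 = 1/(1+e^{-2.3400}) = 0.9121
P_2 = 1/(1+e^{-1.4200}) = 0.8053
E[score] = 0.9121 + 0.8053 = 1.7175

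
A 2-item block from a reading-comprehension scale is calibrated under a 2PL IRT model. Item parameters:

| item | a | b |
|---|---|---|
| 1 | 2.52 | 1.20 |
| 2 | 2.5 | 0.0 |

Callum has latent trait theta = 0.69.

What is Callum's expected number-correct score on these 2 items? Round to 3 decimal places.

P(theta) = 1 / (1 + exp(−a(theta − b)))
P_1 = 1/(1+e^{1.2852}) = 0.2167
P_2 = 1/(1+e^{-1.7250}) = 0.8488
E[score] = 0.2167 + 0.8488 = 1.0654

1.065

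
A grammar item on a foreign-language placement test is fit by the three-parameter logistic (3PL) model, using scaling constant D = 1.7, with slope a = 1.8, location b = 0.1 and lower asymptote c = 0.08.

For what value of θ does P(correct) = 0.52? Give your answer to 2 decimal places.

0.07

P(θ) = c + (1 − c) · 1 / (1 + exp(−D·a(θ − b)))
Remove guessing floor: (0.52 − 0.08)/(1 − 0.08) = 0.4783
logit = ln(0.4783/0.5217) = -0.0870
θ = b + logit/(1.7·a) = 0.1 + (-0.0870)/3.0600 = 0.0716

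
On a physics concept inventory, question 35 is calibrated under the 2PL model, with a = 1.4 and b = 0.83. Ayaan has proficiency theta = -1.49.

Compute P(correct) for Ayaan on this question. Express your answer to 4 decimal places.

0.0374

P(theta) = 1 / (1 + exp(−a(theta − b)))
Exponent: 1.4 × (-1.49 − 0.83) = -3.2480
1/(1 + e^{3.2480}) = 0.0374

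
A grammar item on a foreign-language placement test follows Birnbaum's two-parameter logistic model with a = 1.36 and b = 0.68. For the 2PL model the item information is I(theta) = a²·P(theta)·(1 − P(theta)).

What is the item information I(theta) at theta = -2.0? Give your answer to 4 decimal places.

0.0459

P = 1/(1+e^{3.6448}) = 0.0255
P(1−P) = 0.0255 × 0.9745 = 0.0248
I = a² × P(1−P) = 1.36² × 0.0248 = 0.04589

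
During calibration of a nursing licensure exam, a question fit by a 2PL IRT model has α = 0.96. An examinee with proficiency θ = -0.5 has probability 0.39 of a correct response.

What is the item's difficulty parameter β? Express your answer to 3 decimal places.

-0.034

P(θ) = 1 / (1 + exp(−α(θ − β)))
logit(0.39) = ln(0.39/0.61) = -0.4473
β = θ − logit/(α) = -0.5 − (-0.4473)/0.9600 = -0.0340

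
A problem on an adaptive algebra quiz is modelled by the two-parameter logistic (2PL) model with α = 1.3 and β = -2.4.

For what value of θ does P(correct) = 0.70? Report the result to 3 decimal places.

-1.748

P(θ) = 1 / (1 + exp(−α(θ − β)))
logit = ln(0.7000/0.3000) = 0.8473
θ = β + logit/(α) = -2.4 + 0.8473/1.3000 = -1.7482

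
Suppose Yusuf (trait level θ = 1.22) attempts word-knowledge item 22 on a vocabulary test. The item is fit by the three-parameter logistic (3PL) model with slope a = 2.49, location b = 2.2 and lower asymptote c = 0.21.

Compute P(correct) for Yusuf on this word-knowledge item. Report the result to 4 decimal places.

0.2733

P(θ) = c + (1 − c) · 1 / (1 + exp(−a(θ − b)))
Exponent: 2.49 × (1.22 − 2.2) = -2.4402
1/(1 + e^{2.4402}) = 0.0802
P = 0.21 + 0.79 × 0.0802 = 0.2733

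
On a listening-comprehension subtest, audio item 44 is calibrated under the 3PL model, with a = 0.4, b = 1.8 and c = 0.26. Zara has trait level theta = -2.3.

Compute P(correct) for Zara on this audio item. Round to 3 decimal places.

0.380

P(theta) = c + (1 − c) · 1 / (1 + exp(−a(theta − b)))
Exponent: 0.4 × (-2.3 − 1.8) = -1.6400
1/(1 + e^{1.6400}) = 0.1625
P = 0.26 + 0.74 × 0.1625 = 0.3802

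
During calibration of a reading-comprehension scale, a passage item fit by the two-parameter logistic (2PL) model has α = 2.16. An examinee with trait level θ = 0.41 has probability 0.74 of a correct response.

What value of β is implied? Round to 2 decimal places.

-0.07

P(θ) = 1 / (1 + exp(−α(θ − β)))
logit(0.74) = ln(0.74/0.26) = 1.0460
β = θ − logit/(α) = 0.41 − 1.0460/2.1600 = -0.0742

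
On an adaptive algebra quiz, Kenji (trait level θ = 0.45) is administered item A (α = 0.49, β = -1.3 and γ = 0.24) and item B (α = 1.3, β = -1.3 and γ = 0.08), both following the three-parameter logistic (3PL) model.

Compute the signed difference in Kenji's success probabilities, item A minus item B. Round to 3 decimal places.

-0.141

P(θ) = γ + (1 − γ) · 1 / (1 + exp(−α(θ − β)))
P_A = 0.7736
P_B = 0.9142
P_A − P_B = -0.1406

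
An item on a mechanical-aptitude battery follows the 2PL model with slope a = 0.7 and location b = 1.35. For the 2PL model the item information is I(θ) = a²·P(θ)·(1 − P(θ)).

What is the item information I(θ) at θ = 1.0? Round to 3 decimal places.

0.121

P = 1/(1+e^{0.2450}) = 0.4391
P(1−P) = 0.4391 × 0.5609 = 0.2463
I = a² × P(1−P) = 0.7² × 0.2463 = 0.12068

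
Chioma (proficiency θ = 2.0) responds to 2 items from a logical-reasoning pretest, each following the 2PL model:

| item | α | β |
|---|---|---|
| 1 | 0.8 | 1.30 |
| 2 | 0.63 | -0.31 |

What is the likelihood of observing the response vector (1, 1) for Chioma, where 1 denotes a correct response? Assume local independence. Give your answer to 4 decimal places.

P(θ) = 1 / (1 + exp(−α(θ − β)))
P_1 = 1/(1+e^{-0.5600}) = 0.6365
P_2 = 1/(1+e^{-1.4553}) = 0.8108
L = P_1 × P_2 = 0.6365 × 0.8108 = 0.51604

0.5160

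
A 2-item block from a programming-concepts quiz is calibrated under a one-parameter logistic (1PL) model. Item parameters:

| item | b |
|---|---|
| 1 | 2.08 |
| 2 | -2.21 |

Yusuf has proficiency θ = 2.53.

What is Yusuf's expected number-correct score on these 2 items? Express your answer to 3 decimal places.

P(θ) = 1 / (1 + exp(−(θ − b)))
P_1 = 1/(1+e^{-0.4500}) = 0.6106
P_2 = 1/(1+e^{-4.7400}) = 0.9913
E[score] = 0.6106 + 0.9913 = 1.6020

1.602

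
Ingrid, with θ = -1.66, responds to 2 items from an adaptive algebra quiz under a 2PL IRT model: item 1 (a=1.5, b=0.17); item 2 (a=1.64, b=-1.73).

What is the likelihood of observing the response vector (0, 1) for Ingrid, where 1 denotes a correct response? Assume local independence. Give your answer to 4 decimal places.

P(θ) = 1 / (1 + exp(−a(θ − b)))
P_1 = 1/(1+e^{2.7450}) = 0.0604
P_2 = 1/(1+e^{-0.1148}) = 0.5287
L = (1−P_1) × P_2 = 0.9396 × 0.5287 = 0.49675

0.4968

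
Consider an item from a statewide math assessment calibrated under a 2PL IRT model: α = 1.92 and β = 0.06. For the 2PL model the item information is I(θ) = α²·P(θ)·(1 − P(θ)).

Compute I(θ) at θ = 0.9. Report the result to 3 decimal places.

P = 1/(1+e^{-1.6128}) = 0.8338
P(1−P) = 0.8338 × 0.1662 = 0.1386
I = α² × P(1−P) = 1.92² × 0.1386 = 0.51085

0.511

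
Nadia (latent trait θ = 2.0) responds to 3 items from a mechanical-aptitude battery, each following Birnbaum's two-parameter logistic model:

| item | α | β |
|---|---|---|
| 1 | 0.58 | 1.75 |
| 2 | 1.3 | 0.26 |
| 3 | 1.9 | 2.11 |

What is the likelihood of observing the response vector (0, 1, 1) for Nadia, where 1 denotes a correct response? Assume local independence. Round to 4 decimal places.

0.1882

P(θ) = 1 / (1 + exp(−α(θ − β)))
P_1 = 1/(1+e^{-0.1450}) = 0.5362
P_2 = 1/(1+e^{-2.2620}) = 0.9057
P_3 = 1/(1+e^{0.2090}) = 0.4479
L = (1−P_1) × P_2 × P_3 = 0.4638 × 0.9057 × 0.4479 = 0.18816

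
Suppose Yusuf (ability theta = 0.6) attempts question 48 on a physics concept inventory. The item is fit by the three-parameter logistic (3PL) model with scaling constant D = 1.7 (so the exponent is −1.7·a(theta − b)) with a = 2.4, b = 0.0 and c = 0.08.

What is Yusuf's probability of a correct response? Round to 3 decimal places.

P(theta) = c + (1 − c) · 1 / (1 + exp(−D·a(theta − b)))
Exponent: 1.7 × 2.4 × (0.6 − 0.0) = 2.4480
1/(1 + e^{-2.4480}) = 0.9204
P = 0.08 + 0.92 × 0.9204 = 0.9268

0.927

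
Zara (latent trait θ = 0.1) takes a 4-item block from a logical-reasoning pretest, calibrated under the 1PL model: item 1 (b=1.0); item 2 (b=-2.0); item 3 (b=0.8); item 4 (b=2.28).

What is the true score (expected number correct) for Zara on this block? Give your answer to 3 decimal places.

1.613

P(θ) = 1 / (1 + exp(−(θ − b)))
P_1 = 1/(1+e^{0.9000}) = 0.2891
P_2 = 1/(1+e^{-2.1000}) = 0.8909
P_3 = 1/(1+e^{0.7000}) = 0.3318
P_4 = 1/(1+e^{2.1800}) = 0.1016
E[score] = 0.2891 + 0.8909 + 0.3318 + 0.1016 = 1.6133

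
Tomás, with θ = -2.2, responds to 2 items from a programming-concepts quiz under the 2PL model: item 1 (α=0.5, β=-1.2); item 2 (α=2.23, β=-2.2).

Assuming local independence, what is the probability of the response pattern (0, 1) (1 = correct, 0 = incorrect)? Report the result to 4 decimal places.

0.3112

P(θ) = 1 / (1 + exp(−α(θ − β)))
P_1 = 1/(1+e^{0.5000}) = 0.3775
P_2 = 1/(1+e^{0.0000}) = 0.5000
L = (1−P_1) × P_2 = 0.6225 × 0.5000 = 0.31123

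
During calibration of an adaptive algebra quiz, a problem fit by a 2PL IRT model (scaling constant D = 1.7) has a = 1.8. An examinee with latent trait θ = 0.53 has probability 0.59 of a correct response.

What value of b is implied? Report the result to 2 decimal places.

P(θ) = 1 / (1 + exp(−D·a(θ − b)))
logit(0.59) = ln(0.59/0.41) = 0.3640
b = θ − logit/(1.7·a) = 0.53 − 0.3640/3.0600 = 0.4111

0.41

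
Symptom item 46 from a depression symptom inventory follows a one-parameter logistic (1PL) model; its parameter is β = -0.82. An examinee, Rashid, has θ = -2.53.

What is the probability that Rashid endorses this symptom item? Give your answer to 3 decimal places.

P(θ) = 1 / (1 + exp(−(θ − β)))
Exponent: (-2.53 − (-0.82)) = -1.7100
1/(1 + e^{1.7100}) = 0.1532
P = 0.1532

0.153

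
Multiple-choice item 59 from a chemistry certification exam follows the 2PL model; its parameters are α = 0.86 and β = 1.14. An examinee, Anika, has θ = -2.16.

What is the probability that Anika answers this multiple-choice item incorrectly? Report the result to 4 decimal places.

P(θ) = 1 / (1 + exp(−α(θ − β)))
Exponent: 0.86 × (-2.16 − 1.14) = -2.8380
1/(1 + e^{2.8380}) = 0.0553
P(incorrect) = 1 − 0.0553 = 0.9447

0.9447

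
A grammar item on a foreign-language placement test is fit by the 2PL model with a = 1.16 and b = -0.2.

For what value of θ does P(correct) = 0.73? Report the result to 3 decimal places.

P(θ) = 1 / (1 + exp(−a(θ − b)))
logit = ln(0.7300/0.2700) = 0.9946
θ = b + logit/(a) = -0.2 + 0.9946/1.1600 = 0.6574

0.657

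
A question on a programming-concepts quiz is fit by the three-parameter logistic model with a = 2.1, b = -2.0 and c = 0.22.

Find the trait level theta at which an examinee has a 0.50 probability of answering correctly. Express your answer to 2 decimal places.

-2.28

P(theta) = c + (1 − c) · 1 / (1 + exp(−a(theta − b)))
Remove guessing floor: (0.50 − 0.22)/(1 − 0.22) = 0.3590
logit = ln(0.3590/0.6410) = -0.5798
theta = b + logit/(a) = -2.0 + (-0.5798)/2.1000 = -2.2761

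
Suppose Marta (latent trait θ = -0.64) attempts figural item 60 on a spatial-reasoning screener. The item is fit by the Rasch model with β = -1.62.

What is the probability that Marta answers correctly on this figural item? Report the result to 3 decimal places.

P(θ) = 1 / (1 + exp(−(θ − β)))
Exponent: (-0.64 − (-1.62)) = 0.9800
1/(1 + e^{-0.9800}) = 0.7271
P = 0.7271

0.727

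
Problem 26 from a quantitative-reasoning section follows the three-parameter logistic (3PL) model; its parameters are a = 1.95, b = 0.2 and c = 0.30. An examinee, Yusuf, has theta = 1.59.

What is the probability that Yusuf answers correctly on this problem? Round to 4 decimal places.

P(theta) = c + (1 − c) · 1 / (1 + exp(−a(theta − b)))
Exponent: 1.95 × (1.59 − 0.2) = 2.7105
1/(1 + e^{-2.7105}) = 0.9376
P = 0.30 + 0.70 × 0.9376 = 0.9564

0.9564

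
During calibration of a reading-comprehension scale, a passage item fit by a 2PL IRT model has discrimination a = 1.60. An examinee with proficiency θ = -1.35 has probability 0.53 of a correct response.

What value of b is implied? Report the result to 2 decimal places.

-1.43

P(θ) = 1 / (1 + exp(−a(θ − b)))
logit(0.53) = ln(0.53/0.47) = 0.1201
b = θ − logit/(a) = -1.35 − 0.1201/1.6000 = -1.4251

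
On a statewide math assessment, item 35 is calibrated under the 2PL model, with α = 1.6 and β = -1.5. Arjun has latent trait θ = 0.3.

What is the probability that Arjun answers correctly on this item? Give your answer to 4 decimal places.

0.9468

P(θ) = 1 / (1 + exp(−α(θ − β)))
Exponent: 1.6 × (0.3 − (-1.5)) = 2.8800
1/(1 + e^{-2.8800}) = 0.9468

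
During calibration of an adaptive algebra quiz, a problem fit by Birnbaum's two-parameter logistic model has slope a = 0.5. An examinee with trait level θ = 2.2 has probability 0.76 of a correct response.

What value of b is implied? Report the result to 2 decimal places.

-0.11

P(θ) = 1 / (1 + exp(−a(θ − b)))
logit(0.76) = ln(0.76/0.24) = 1.1527
b = θ − logit/(a) = 2.2 − 1.1527/0.5000 = -0.1054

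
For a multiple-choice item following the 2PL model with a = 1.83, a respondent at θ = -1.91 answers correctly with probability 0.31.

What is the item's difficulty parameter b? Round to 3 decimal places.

-1.473

P(θ) = 1 / (1 + exp(−a(θ − b)))
logit(0.31) = ln(0.31/0.69) = -0.8001
b = θ − logit/(a) = -1.91 − (-0.8001)/1.8300 = -1.4728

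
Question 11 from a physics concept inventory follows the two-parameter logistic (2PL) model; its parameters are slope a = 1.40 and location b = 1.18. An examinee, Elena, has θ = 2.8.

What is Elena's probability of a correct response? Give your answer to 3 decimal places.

P(θ) = 1 / (1 + exp(−a(θ − b)))
Exponent: 1.40 × (2.8 − 1.18) = 2.2680
1/(1 + e^{-2.2680}) = 0.9062

0.906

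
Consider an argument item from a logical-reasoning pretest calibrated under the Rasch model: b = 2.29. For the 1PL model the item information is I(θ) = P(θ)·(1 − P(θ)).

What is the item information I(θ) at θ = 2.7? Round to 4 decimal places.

0.2398

P = 1/(1+e^{-0.4100}) = 0.6011
P(1−P) = 0.6011 × 0.3989 = 0.2398
I = P(1−P) = 0.23978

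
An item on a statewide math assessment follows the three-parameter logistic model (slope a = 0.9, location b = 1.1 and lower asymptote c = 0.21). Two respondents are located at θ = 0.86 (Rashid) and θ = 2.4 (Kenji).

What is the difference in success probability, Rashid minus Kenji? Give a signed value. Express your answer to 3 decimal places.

-0.250

P(θ) = c + (1 − c) · 1 / (1 + exp(−a(θ − b)))
P(Rashid) = 0.5625  [exponent -0.2160]
P(Kenji) = 0.8129  [exponent 1.1700]
Difference = 0.5625 − 0.8129 = -0.2504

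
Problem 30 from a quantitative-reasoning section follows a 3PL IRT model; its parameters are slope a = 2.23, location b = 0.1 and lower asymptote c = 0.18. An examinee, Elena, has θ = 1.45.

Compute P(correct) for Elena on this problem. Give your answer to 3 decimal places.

P(θ) = c + (1 − c) · 1 / (1 + exp(−a(θ − b)))
Exponent: 2.23 × (1.45 − 0.1) = 3.0105
1/(1 + e^{-3.0105}) = 0.9530
P = 0.18 + 0.82 × 0.9530 = 0.9615

0.961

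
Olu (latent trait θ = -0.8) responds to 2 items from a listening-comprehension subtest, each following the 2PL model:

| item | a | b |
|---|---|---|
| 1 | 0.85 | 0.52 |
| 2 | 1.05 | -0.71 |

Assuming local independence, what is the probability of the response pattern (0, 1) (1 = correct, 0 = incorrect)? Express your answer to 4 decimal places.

P(θ) = 1 / (1 + exp(−a(θ − b)))
P_1 = 1/(1+e^{1.1220}) = 0.2456
P_2 = 1/(1+e^{0.0945}) = 0.4764
L = (1−P_1) × P_2 = 0.7544 × 0.4764 = 0.35937

0.3594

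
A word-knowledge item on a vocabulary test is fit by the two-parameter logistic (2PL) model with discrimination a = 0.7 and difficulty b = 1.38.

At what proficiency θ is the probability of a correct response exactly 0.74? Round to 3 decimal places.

P(θ) = 1 / (1 + exp(−a(θ − b)))
logit = ln(0.7400/0.2600) = 1.0460
θ = b + logit/(a) = 1.38 + 1.0460/0.7000 = 2.8742

2.874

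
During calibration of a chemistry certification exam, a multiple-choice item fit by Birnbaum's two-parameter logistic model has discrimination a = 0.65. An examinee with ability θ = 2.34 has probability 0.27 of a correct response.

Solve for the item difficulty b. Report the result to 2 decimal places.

3.87

P(θ) = 1 / (1 + exp(−a(θ − b)))
logit(0.27) = ln(0.27/0.73) = -0.9946
b = θ − logit/(a) = 2.34 − (-0.9946)/0.6500 = 3.8702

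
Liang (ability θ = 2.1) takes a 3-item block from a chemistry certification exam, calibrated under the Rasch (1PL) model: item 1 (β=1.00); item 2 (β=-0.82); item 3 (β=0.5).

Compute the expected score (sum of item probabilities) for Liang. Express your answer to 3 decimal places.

2.531

P(θ) = 1 / (1 + exp(−(θ − β)))
P_1 = 1/(1+e^{-1.1000}) = 0.7503
P_2 = 1/(1+e^{-2.9200}) = 0.9488
P_3 = 1/(1+e^{-1.6000}) = 0.8320
E[score] = 0.7503 + 0.9488 + 0.8320 = 2.5311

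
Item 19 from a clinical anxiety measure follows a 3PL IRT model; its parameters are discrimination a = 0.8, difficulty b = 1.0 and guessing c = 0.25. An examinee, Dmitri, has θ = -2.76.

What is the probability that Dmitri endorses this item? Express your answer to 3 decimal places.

0.285

P(θ) = c + (1 − c) · 1 / (1 + exp(−a(θ − b)))
Exponent: 0.8 × (-2.76 − 1.0) = -3.0080
1/(1 + e^{3.0080}) = 0.0471
P = 0.25 + 0.75 × 0.0471 = 0.2853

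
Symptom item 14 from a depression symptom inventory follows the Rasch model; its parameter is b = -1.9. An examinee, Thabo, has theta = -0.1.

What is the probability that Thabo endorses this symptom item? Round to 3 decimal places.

0.858

P(theta) = 1 / (1 + exp(−(theta − b)))
Exponent: (-0.1 − (-1.9)) = 1.8000
1/(1 + e^{-1.8000}) = 0.8581
P = 0.8581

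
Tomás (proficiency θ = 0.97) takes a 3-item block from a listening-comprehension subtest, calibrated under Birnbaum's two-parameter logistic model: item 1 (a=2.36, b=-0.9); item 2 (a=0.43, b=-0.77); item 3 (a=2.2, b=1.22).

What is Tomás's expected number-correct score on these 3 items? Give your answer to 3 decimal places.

P(θ) = 1 / (1 + exp(−a(θ − b)))
P_1 = 1/(1+e^{-4.4132}) = 0.9880
P_2 = 1/(1+e^{-0.7482}) = 0.6788
P_3 = 1/(1+e^{0.5500}) = 0.3659
E[score] = 0.9880 + 0.6788 + 0.3659 = 2.0327

2.033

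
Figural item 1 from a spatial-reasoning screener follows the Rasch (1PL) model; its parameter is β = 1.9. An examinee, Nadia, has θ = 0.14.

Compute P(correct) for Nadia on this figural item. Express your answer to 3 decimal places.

0.147

P(θ) = 1 / (1 + exp(−(θ − β)))
Exponent: (0.14 − 1.9) = -1.7600
1/(1 + e^{1.7600}) = 0.1468
P = 0.1468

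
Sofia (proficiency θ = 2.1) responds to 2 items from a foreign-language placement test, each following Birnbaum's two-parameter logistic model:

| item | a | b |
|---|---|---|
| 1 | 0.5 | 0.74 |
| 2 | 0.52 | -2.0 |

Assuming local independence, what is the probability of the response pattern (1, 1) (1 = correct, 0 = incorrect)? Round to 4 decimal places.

0.5934

P(θ) = 1 / (1 + exp(−a(θ − b)))
P_1 = 1/(1+e^{-0.6800}) = 0.6637
P_2 = 1/(1+e^{-2.1320}) = 0.8940
L = P_1 × P_2 = 0.6637 × 0.8940 = 0.59337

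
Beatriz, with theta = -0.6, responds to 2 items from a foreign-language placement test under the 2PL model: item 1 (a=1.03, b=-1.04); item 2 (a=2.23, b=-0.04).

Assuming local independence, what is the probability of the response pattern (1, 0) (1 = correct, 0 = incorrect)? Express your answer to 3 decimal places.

0.475

P(theta) = 1 / (1 + exp(−a(theta − b)))
P_1 = 1/(1+e^{-0.4532}) = 0.6114
P_2 = 1/(1+e^{1.2488}) = 0.2229
L = P_1 × (1−P_2) = 0.6114 × 0.7771 = 0.47511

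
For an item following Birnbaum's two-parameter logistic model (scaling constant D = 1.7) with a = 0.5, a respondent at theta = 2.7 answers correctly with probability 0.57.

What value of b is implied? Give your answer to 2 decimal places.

2.37

P(theta) = 1 / (1 + exp(−D·a(theta − b)))
logit(0.57) = ln(0.57/0.43) = 0.2819
b = theta − logit/(1.7·a) = 2.7 − 0.2819/0.8500 = 2.3684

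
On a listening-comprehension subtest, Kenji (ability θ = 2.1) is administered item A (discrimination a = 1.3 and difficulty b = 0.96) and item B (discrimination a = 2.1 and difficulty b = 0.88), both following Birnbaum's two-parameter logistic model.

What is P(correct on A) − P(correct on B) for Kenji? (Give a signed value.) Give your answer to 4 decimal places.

P(θ) = 1 / (1 + exp(−a(θ − b)))
P_A = 0.8149
P_B = 0.9284
P_A − P_B = -0.1135

-0.1135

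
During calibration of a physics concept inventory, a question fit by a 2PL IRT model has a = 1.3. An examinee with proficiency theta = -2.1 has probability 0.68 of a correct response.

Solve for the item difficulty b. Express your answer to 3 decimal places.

-2.680

P(theta) = 1 / (1 + exp(−a(theta − b)))
logit(0.68) = ln(0.68/0.32) = 0.7538
b = theta − logit/(a) = -2.1 − 0.7538/1.3000 = -2.6798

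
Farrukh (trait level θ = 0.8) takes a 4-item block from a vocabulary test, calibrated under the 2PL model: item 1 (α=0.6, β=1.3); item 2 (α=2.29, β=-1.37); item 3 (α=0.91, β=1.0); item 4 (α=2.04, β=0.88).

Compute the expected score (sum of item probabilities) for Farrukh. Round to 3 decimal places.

P(θ) = 1 / (1 + exp(−α(θ − β)))
P_1 = 1/(1+e^{0.3000}) = 0.4256
P_2 = 1/(1+e^{-4.9693}) = 0.9931
P_3 = 1/(1+e^{0.1820}) = 0.4546
P_4 = 1/(1+e^{0.1632}) = 0.4593
E[score] = 0.4256 + 0.9931 + 0.4546 + 0.4593 = 2.3326

2.333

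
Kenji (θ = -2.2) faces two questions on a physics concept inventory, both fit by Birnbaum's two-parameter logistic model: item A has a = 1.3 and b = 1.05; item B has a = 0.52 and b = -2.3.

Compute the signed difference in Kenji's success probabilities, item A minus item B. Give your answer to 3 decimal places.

-0.499

P(θ) = 1 / (1 + exp(−a(θ − b)))
P_A = 0.0144
P_B = 0.5130
P_A − P_B = -0.4986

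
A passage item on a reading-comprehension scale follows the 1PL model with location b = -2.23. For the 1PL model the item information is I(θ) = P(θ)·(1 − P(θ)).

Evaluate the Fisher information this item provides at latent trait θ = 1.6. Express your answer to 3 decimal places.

0.021

P = 1/(1+e^{-3.8300}) = 0.9788
P(1−P) = 0.9788 × 0.0212 = 0.0208
I = P(1−P) = 0.02080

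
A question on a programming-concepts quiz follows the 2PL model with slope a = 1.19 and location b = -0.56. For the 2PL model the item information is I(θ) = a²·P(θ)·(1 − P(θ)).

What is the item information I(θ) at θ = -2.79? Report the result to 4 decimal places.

0.0870

P = 1/(1+e^{2.6537}) = 0.0658
P(1−P) = 0.0658 × 0.9342 = 0.0614
I = a² × P(1−P) = 1.19² × 0.0614 = 0.08700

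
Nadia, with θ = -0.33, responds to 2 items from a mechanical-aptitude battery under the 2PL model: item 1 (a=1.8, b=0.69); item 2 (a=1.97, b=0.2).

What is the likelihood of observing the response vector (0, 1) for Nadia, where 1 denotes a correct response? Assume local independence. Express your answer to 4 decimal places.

P(θ) = 1 / (1 + exp(−a(θ − b)))
P_1 = 1/(1+e^{1.8360}) = 0.1375
P_2 = 1/(1+e^{1.0441}) = 0.2604
L = (1−P_1) × P_2 = 0.8625 × 0.2604 = 0.22455

0.2246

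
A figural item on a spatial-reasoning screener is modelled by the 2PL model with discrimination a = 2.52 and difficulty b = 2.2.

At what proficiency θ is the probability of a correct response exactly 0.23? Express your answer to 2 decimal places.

P(θ) = 1 / (1 + exp(−a(θ − b)))
logit = ln(0.2300/0.7700) = -1.2083
θ = b + logit/(a) = 2.2 + (-1.2083)/2.5200 = 1.7205

1.72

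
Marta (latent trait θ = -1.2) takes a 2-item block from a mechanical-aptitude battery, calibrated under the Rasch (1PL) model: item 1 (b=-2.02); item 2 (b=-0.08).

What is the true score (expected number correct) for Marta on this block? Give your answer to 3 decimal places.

0.940

P(θ) = 1 / (1 + exp(−(θ − b)))
P_1 = 1/(1+e^{-0.8200}) = 0.6942
P_2 = 1/(1+e^{1.1200}) = 0.2460
E[score] = 0.6942 + 0.2460 = 0.9402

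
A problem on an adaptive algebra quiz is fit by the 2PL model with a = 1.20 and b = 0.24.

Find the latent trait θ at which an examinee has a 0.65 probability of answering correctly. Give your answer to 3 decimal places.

P(θ) = 1 / (1 + exp(−a(θ − b)))
logit = ln(0.6500/0.3500) = 0.6190
θ = b + logit/(a) = 0.24 + 0.6190/1.2000 = 0.7559

0.756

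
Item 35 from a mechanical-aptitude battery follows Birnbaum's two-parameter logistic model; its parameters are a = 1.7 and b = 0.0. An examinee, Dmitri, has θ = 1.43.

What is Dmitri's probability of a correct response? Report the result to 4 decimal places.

0.9192

P(θ) = 1 / (1 + exp(−a(θ − b)))
Exponent: 1.7 × (1.43 − 0.0) = 2.4310
1/(1 + e^{-2.4310}) = 0.9192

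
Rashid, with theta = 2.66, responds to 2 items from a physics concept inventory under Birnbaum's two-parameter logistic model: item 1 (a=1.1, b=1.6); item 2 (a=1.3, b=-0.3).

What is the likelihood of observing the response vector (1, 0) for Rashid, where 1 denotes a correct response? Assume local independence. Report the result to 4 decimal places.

P(theta) = 1 / (1 + exp(−a(theta − b)))
P_1 = 1/(1+e^{-1.1660}) = 0.7624
P_2 = 1/(1+e^{-3.8480}) = 0.9791
L = P_1 × (1−P_2) = 0.7624 × 0.0209 = 0.01592

0.0159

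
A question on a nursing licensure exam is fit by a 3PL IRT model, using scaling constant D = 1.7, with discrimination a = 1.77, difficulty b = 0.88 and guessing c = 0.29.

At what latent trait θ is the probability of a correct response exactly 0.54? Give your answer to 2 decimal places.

P(θ) = c + (1 − c) · 1 / (1 + exp(−D·a(θ − b)))
Remove guessing floor: (0.54 − 0.29)/(1 − 0.29) = 0.3521
logit = ln(0.3521/0.6479) = -0.6098
θ = b + logit/(1.7·a) = 0.88 + (-0.6098)/3.0090 = 0.6774

0.68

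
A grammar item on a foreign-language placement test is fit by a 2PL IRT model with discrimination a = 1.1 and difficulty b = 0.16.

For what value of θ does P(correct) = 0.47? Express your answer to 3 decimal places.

0.051

P(θ) = 1 / (1 + exp(−a(θ − b)))
logit = ln(0.4700/0.5300) = -0.1201
θ = b + logit/(a) = 0.16 + (-0.1201)/1.1000 = 0.0508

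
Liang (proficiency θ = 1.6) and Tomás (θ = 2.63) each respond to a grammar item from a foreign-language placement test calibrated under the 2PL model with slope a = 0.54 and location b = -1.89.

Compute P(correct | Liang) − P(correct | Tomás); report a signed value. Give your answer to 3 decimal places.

-0.052

P(θ) = 1 / (1 + exp(−a(θ − b)))
P(Liang) = 0.8681  [exponent 1.8846]
P(Tomás) = 0.9199  [exponent 2.4408]
Difference = 0.8681 − 0.9199 = -0.0517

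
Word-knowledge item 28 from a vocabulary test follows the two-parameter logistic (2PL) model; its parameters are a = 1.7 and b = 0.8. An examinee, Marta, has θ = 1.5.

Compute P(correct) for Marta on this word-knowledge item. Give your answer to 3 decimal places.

P(θ) = 1 / (1 + exp(−a(θ − b)))
Exponent: 1.7 × (1.5 − 0.8) = 1.1900
1/(1 + e^{-1.1900}) = 0.7667

0.767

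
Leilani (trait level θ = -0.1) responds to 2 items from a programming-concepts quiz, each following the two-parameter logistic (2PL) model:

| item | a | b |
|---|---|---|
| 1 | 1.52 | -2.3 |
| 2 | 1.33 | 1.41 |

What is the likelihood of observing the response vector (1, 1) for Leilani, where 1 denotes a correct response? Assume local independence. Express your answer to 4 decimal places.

P(θ) = 1 / (1 + exp(−a(θ − b)))
P_1 = 1/(1+e^{-3.3440}) = 0.9659
P_2 = 1/(1+e^{2.0083}) = 0.1183
L = P_1 × P_2 = 0.9659 × 0.1183 = 0.11430

0.1143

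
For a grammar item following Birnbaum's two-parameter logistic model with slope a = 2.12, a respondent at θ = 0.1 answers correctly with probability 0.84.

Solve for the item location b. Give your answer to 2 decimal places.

P(θ) = 1 / (1 + exp(−a(θ − b)))
logit(0.84) = ln(0.84/0.16) = 1.6582
b = θ − logit/(a) = 0.1 − 1.6582/2.1200 = -0.6822

-0.68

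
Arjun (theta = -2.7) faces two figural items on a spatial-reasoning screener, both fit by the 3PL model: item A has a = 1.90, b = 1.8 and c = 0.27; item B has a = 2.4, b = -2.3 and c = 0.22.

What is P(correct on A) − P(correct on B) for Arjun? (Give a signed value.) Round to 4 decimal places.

P(theta) = c + (1 − c) · 1 / (1 + exp(−a(theta − b)))
P_A = 0.2701
P_B = 0.4360
P_A − P_B = -0.1658

-0.1658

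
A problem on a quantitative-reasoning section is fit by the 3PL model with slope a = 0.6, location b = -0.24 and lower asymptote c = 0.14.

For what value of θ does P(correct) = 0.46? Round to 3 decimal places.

P(θ) = c + (1 − c) · 1 / (1 + exp(−a(θ − b)))
Remove guessing floor: (0.46 − 0.14)/(1 − 0.14) = 0.3721
logit = ln(0.3721/0.6279) = -0.5232
θ = b + logit/(a) = -0.24 + (-0.5232)/0.6000 = -1.1121

-1.112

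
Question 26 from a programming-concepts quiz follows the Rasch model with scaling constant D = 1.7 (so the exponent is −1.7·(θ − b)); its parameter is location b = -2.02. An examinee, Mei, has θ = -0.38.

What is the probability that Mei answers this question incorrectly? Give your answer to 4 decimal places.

P(θ) = 1 / (1 + exp(−D·(θ − b)))
Exponent: 1.7 × (-0.38 − (-2.02)) = 2.7880
1/(1 + e^{-2.7880}) = 0.9420
P = 0.9420
P(incorrect) = 1 − 0.9420 = 0.0580

0.0580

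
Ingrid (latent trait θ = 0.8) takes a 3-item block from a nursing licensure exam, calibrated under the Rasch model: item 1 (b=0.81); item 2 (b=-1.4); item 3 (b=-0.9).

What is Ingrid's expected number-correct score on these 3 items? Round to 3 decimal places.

2.243

P(θ) = 1 / (1 + exp(−(θ − b)))
P_1 = 1/(1+e^{0.0100}) = 0.4975
P_2 = 1/(1+e^{-2.2000}) = 0.9002
P_3 = 1/(1+e^{-1.7000}) = 0.8455
E[score] = 0.4975 + 0.9002 + 0.8455 = 2.2433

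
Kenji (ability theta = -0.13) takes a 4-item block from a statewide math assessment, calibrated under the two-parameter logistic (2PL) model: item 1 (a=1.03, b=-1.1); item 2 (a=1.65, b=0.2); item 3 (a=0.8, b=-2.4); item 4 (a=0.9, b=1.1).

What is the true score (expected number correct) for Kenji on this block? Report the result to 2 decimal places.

2.21

P(theta) = 1 / (1 + exp(−a(theta − b)))
P_1 = 1/(1+e^{-0.9991}) = 0.7309
P_2 = 1/(1+e^{0.5445}) = 0.3671
P_3 = 1/(1+e^{-1.8160}) = 0.8601
P_4 = 1/(1+e^{1.1070}) = 0.2484
E[score] = 0.7309 + 0.3671 + 0.8601 + 0.2484 = 2.2065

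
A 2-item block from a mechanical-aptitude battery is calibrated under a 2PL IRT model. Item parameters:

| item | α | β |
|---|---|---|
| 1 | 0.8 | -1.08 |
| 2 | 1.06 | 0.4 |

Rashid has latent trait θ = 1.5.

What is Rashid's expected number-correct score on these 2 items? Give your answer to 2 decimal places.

P(θ) = 1 / (1 + exp(−α(θ − β)))
P_1 = 1/(1+e^{-2.0640}) = 0.8874
P_2 = 1/(1+e^{-1.1660}) = 0.7624
E[score] = 0.8874 + 0.7624 = 1.6498

1.65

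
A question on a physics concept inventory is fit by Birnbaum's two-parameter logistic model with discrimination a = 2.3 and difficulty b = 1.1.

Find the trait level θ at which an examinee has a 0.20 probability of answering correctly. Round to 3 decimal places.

0.497

P(θ) = 1 / (1 + exp(−a(θ − b)))
logit = ln(0.2000/0.8000) = -1.3863
θ = b + logit/(a) = 1.1 + (-1.3863)/2.3000 = 0.4973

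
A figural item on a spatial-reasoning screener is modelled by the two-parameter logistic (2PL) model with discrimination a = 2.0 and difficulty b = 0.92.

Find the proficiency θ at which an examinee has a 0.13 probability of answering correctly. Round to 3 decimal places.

P(θ) = 1 / (1 + exp(−a(θ − b)))
logit = ln(0.1300/0.8700) = -1.9010
θ = b + logit/(a) = 0.92 + (-1.9010)/2.0000 = -0.0305

-0.030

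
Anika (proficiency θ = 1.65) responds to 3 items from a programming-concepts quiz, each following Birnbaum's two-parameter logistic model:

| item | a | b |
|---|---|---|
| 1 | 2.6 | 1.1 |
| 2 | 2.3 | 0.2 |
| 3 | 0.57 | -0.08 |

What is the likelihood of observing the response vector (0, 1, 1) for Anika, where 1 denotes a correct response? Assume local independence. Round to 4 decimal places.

P(θ) = 1 / (1 + exp(−a(θ − b)))
P_1 = 1/(1+e^{-1.4300}) = 0.8069
P_2 = 1/(1+e^{-3.3350}) = 0.9656
P_3 = 1/(1+e^{-0.9861}) = 0.7283
L = (1−P_1) × P_2 × P_3 = 0.1931 × 0.9656 × 0.7283 = 0.13580

0.1358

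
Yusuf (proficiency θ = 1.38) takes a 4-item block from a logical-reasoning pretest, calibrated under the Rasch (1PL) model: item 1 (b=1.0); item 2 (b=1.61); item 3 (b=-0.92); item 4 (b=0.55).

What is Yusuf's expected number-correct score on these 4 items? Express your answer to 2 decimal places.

P(θ) = 1 / (1 + exp(−(θ − b)))
P_1 = 1/(1+e^{-0.3800}) = 0.5939
P_2 = 1/(1+e^{0.2300}) = 0.4428
P_3 = 1/(1+e^{-2.3000}) = 0.9089
P_4 = 1/(1+e^{-0.8300}) = 0.6964
E[score] = 0.5939 + 0.4428 + 0.9089 + 0.6964 = 2.6419

2.64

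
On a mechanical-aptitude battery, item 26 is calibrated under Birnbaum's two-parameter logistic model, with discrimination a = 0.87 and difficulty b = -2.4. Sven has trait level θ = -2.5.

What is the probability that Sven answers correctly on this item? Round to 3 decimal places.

P(θ) = 1 / (1 + exp(−a(θ − b)))
Exponent: 0.87 × (-2.5 − (-2.4)) = -0.0870
1/(1 + e^{0.0870}) = 0.4783

0.478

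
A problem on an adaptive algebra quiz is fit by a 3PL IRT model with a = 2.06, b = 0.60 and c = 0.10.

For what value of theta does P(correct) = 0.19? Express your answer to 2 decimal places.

-0.47

P(theta) = c + (1 − c) · 1 / (1 + exp(−a(theta − b)))
Remove guessing floor: (0.19 − 0.10)/(1 − 0.10) = 0.1000
logit = ln(0.1000/0.9000) = -2.1972
theta = b + logit/(a) = 0.60 + (-2.1972)/2.0600 = -0.4666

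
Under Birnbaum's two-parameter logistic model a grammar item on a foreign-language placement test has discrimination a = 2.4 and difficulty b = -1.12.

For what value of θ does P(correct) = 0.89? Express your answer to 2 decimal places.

-0.25

P(θ) = 1 / (1 + exp(−a(θ − b)))
logit = ln(0.8900/0.1100) = 2.0907
θ = b + logit/(a) = -1.12 + 2.0907/2.4000 = -0.2489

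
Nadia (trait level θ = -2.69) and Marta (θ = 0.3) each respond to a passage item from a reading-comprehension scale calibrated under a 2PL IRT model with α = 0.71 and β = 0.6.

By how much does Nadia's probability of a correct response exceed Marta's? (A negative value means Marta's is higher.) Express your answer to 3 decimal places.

P(θ) = 1 / (1 + exp(−α(θ − β)))
P(Nadia) = 0.0882  [exponent -2.3359]
P(Marta) = 0.4470  [exponent -0.2130]
Difference = 0.0882 − 0.4470 = -0.3588

-0.359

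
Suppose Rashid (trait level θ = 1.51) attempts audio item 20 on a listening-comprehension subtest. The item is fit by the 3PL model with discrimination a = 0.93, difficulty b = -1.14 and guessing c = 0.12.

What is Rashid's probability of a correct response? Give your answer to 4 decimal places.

0.9310

P(θ) = c + (1 − c) · 1 / (1 + exp(−a(θ − b)))
Exponent: 0.93 × (1.51 − (-1.14)) = 2.4645
1/(1 + e^{-2.4645}) = 0.9216
P = 0.12 + 0.88 × 0.9216 = 0.9310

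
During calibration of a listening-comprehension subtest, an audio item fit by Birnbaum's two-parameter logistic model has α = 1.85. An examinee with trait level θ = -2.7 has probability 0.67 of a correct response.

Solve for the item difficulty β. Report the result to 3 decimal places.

P(θ) = 1 / (1 + exp(−α(θ − β)))
logit(0.67) = ln(0.67/0.33) = 0.7082
β = θ − logit/(α) = -2.7 − 0.7082/1.8500 = -3.0828

-3.083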